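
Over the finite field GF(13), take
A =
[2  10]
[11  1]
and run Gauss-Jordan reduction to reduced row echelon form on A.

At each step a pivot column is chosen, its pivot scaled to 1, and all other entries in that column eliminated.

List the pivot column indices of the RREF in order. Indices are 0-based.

[1] R0 /= 2  ⇒  (1, 5)
     R1 -= 11·R0  ⇒  (0, 11)
[2] R1 /= 11  ⇒  (0, 1)
     R0 -= 5·R1  ⇒  (1, 0)

pivot columns: 0, 1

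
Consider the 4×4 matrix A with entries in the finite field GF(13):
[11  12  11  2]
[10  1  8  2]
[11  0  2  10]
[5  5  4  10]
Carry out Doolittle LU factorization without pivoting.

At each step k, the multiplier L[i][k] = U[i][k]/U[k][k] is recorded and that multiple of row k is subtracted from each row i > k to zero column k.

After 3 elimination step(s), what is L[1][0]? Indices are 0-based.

[col 0] pivot 11
  R1 -= 8*R0 → (0, 9, 11, 12)  (L[1][0] := 8)
  R2 -= 1*R0 → (0, 1, 4, 8)  (L[2][0] := 1)
  R3 -= 4*R0 → (0, 9, 12, 2)  (L[3][0] := 4)
[col 1] pivot 9
  R2 -= 3*R1 → (0, 0, 10, 11)  (L[2][1] := 3)
  R3 -= 1*R1 → (0, 0, 1, 3)  (L[3][1] := 1)
[col 2] pivot 10
  R3 -= 4*R2 → (0, 0, 0, 11)  (L[3][2] := 4)

L[1][0] = 8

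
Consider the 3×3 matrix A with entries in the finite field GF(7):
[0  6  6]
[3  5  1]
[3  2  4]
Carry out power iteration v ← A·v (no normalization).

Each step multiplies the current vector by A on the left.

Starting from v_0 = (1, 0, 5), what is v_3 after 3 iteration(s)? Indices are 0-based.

v_0 = (1, 0, 5).
v_1 = A·v_0 = (2, 1, 2).
v_2 = A·v_1 = (4, 6, 2).
v_3 = A·v_2 = (6, 2, 4).

v_3 = (6, 2, 4)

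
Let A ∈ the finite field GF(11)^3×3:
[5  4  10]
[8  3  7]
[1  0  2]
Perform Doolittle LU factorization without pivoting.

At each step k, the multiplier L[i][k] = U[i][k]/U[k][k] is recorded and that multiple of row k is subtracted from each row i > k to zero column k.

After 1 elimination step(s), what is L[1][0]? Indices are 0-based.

L[1][0] = 6

Step 1: pivot at (0,0) is 5.
  row1 ← row1 − (6)·row0  ⇒  L[1][0]=6, U row1=(0, 1, 2)
  row2 ← row2 − (9)·row0  ⇒  L[2][0]=9, U row2=(0, 8, 0)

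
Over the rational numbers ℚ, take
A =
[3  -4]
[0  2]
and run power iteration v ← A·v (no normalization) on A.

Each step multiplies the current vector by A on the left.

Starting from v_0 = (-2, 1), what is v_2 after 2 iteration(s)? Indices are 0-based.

v_2 = (-38, 4)

v_0 = (-2, 1).
v_1 = A·v_0 = (-10, 2).
v_2 = A·v_1 = (-38, 4).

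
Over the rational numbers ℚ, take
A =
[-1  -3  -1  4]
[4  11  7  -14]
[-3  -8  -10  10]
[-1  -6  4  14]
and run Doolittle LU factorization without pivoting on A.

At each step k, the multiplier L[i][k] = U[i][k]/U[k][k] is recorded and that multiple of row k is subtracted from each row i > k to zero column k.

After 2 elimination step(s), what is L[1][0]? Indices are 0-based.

[col 0] pivot -1
  R1 -= -4*R0 → (0, -1, 3, 2)  (L[1][0] := -4)
  R2 -= 3*R0 → (0, 1, -7, -2)  (L[2][0] := 3)
  R3 -= 1*R0 → (0, -3, 5, 10)  (L[3][0] := 1)
[col 1] pivot -1
  R2 -= -1*R1 → (0, 0, -4, 0)  (L[2][1] := -1)
  R3 -= 3*R1 → (0, 0, -4, 4)  (L[3][1] := 3)

L[1][0] = -4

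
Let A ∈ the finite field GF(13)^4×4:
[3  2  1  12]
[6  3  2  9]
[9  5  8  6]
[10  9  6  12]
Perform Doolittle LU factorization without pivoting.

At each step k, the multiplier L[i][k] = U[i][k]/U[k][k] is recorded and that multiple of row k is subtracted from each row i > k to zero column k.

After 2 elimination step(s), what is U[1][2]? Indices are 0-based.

U[1][2] = 0

Step 1: pivot at (0,0) is 3.
  row1 ← row1 − (2)·row0  ⇒  L[1][0]=2, U row1=(0, 12, 0, 11)
  row2 ← row2 − (3)·row0  ⇒  L[2][0]=3, U row2=(0, 12, 5, 9)
  row3 ← row3 − (12)·row0  ⇒  L[3][0]=12, U row3=(0, 11, 7, 11)
Step 2: pivot at (1,1) is 12.
  row2 ← row2 − (1)·row1  ⇒  L[2][1]=1, U row2=(0, 0, 5, 11)
  row3 ← row3 − (2)·row1  ⇒  L[3][1]=2, U row3=(0, 0, 7, 2)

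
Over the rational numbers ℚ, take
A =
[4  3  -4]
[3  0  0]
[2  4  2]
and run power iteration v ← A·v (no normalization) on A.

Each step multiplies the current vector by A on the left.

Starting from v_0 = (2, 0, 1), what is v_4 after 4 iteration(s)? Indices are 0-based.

v_0 = (2, 0, 1).
v_1 = A·v_0 = (4, 6, 6).
v_2 = A·v_1 = (10, 12, 44).
v_3 = A·v_2 = (-100, 30, 156).
v_4 = A·v_3 = (-934, -300, 232).

v_4 = (-934, -300, 232)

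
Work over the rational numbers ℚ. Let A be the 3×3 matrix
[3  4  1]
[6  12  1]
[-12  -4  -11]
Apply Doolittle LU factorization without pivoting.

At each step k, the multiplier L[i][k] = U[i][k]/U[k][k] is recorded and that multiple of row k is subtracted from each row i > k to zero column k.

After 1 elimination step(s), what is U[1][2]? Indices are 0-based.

U[1][2] = -1

k=0: U[0][0]=3
  eliminate (1,0): mult=2, new row 1: (0, 4, -1); set L[1][0]=2
  eliminate (2,0): mult=-4, new row 2: (0, 12, -7); set L[2][0]=-4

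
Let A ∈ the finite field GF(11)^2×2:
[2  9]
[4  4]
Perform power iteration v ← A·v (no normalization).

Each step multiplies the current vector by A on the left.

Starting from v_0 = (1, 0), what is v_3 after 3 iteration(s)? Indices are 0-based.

v_0 = (1, 0).
v_1 = A·v_0 = (2, 4).
v_2 = A·v_1 = (7, 2).
v_3 = A·v_2 = (10, 3).

v_3 = (10, 3)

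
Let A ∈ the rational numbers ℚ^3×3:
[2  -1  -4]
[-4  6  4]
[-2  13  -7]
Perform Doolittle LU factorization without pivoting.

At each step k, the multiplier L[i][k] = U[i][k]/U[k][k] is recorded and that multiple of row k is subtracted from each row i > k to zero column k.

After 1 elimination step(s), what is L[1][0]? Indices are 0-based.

L[1][0] = -2

[col 0] pivot 2
  R1 -= -2*R0 → (0, 4, -4)  (L[1][0] := -2)
  R2 -= -1*R0 → (0, 12, -11)  (L[2][0] := -1)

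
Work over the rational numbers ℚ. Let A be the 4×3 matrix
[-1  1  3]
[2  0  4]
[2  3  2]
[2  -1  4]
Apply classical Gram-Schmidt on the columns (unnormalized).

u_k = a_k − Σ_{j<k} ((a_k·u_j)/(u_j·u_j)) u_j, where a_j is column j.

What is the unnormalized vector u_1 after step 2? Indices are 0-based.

Step 1: u_0 = a_0 = (-1, 2, 2, 2).
Step 2: u_1 = a_1 − (3/13)·u_0 = (16/13, -6/13, 33/13, -19/13).

u_1 = (16/13, -6/13, 33/13, -19/13)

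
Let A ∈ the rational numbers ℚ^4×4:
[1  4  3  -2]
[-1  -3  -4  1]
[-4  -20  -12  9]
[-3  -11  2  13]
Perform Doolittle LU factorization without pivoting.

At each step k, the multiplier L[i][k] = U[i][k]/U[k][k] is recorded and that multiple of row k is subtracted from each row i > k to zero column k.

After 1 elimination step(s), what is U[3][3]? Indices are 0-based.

U[3][3] = 7

Step 1: pivot at (0,0) is 1.
  row1 ← row1 − (-1)·row0  ⇒  L[1][0]=-1, U row1=(0, 1, -1, -1)
  row2 ← row2 − (-4)·row0  ⇒  L[2][0]=-4, U row2=(0, -4, 0, 1)
  row3 ← row3 − (-3)·row0  ⇒  L[3][0]=-3, U row3=(0, 1, 11, 7)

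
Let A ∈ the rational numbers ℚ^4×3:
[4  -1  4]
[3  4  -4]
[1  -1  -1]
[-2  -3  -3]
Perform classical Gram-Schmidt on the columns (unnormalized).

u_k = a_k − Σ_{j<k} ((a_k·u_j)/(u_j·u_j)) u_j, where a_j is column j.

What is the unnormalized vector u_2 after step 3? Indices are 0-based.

u_2 = (655/641, -2015/641, -1431/641, -2428/641)

Step 1: u_0 = a_0 = (4, 3, 1, -2).
Step 2: u_1 = a_1 − (13/30)·u_0 = (-41/15, 27/10, -43/30, -32/15).
Step 3: u_2 = a_2 − (3/10)·u_0 − (-417/641)·u_1 = (655/641, -2015/641, -1431/641, -2428/641).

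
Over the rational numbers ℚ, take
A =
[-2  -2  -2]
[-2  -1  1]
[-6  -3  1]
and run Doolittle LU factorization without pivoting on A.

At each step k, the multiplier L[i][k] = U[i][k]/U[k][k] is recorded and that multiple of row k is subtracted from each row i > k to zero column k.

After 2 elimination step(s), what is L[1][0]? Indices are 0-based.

[col 0] pivot -2
  R1 -= 1*R0 → (0, 1, 3)  (L[1][0] := 1)
  R2 -= 3*R0 → (0, 3, 7)  (L[2][0] := 3)
[col 1] pivot 1
  R2 -= 3*R1 → (0, 0, -2)  (L[2][1] := 3)

L[1][0] = 1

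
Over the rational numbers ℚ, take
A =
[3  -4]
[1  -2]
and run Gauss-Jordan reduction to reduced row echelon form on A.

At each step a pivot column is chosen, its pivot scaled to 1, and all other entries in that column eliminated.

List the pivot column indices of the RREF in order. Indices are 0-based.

pivot columns: 0, 1

[1] R0 /= 3  ⇒  (1, -4/3)
     R1 -= 1·R0  ⇒  (0, -2/3)
[2] R1 /= -2/3  ⇒  (0, 1)
     R0 -= -4/3·R1  ⇒  (1, 0)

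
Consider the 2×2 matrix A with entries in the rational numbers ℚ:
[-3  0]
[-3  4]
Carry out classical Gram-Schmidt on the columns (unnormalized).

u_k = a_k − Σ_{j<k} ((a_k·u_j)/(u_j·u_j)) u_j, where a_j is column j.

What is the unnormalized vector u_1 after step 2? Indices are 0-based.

Step 1: u_0 = a_0 = (-3, -3).
Step 2: u_1 = a_1 − (-2/3)·u_0 = (-2, 2).

u_1 = (-2, 2)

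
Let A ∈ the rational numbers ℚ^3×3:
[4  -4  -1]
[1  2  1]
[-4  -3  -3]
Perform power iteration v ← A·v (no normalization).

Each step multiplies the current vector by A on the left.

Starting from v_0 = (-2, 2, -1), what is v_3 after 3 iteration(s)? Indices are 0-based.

v_3 = (-286, -43, 174)

v_0 = (-2, 2, -1).
v_1 = A·v_0 = (-15, 1, 5).
v_2 = A·v_1 = (-69, -8, 42).
v_3 = A·v_2 = (-286, -43, 174).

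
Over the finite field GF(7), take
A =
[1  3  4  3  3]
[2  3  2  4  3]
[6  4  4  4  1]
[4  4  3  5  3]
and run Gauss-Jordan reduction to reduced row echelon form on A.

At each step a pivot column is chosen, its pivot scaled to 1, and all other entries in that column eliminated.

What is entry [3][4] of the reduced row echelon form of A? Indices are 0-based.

[1] R0 /= 1  ⇒  (1, 3, 4, 3, 3)
     R1 -= 2·R0  ⇒  (0, 4, 1, 5, 4)
     R2 -= 6·R0  ⇒  (0, 0, 1, 0, 4)
     R3 -= 4·R0  ⇒  (0, 6, 1, 0, 5)
[2] R1 /= 4  ⇒  (0, 1, 2, 3, 1)
     R0 -= 3·R1  ⇒  (1, 0, 5, 1, 0)
     R3 -= 6·R1  ⇒  (0, 0, 3, 3, 6)
[3] R2 /= 1  ⇒  (0, 0, 1, 0, 4)
     R0 -= 5·R2  ⇒  (1, 0, 0, 1, 1)
     R1 -= 2·R2  ⇒  (0, 1, 0, 3, 0)
     R3 -= 3·R2  ⇒  (0, 0, 0, 3, 1)
[4] R3 /= 3  ⇒  (0, 0, 0, 1, 5)
     R0 -= 1·R3  ⇒  (1, 0, 0, 0, 3)
     R1 -= 3·R3  ⇒  (0, 1, 0, 0, 6)

M[3][4] = 5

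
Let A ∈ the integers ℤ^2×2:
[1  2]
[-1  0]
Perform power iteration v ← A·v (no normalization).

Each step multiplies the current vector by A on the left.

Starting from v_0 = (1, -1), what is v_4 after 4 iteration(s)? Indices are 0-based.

v_0 = (1, -1).
v_1 = A·v_0 = (-1, -1).
v_2 = A·v_1 = (-3, 1).
v_3 = A·v_2 = (-1, 3).
v_4 = A·v_3 = (5, 1).

v_4 = (5, 1)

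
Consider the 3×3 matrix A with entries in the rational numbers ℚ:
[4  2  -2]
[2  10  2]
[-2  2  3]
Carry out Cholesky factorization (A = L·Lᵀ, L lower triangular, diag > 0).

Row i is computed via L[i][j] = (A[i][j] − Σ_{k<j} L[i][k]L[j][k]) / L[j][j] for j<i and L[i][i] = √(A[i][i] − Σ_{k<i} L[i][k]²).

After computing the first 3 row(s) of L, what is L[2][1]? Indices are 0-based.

L[2][1] = 1

Step 1: L[0][0] = √(4) = 2.
  L[1][0] = (2) / L[0][0] = 1.
Step 2: L[1][1] = √(9) = 3.
  L[2][0] = (-2) / L[0][0] = -1.
  L[2][1] = (3) / L[1][1] = 1.
Step 3: L[2][2] = √(1) = 1.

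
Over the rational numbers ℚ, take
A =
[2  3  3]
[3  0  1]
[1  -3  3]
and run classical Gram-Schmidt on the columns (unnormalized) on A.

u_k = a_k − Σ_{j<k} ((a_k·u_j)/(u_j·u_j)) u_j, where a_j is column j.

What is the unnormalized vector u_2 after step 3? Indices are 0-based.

Step 1: u_0 = a_0 = (2, 3, 1).
Step 2: u_1 = a_1 − (3/14)·u_0 = (18/7, -9/14, -45/14).
Step 3: u_2 = a_2 − (6/7)·u_0 − (-4/27)·u_1 = (5/3, -5/3, 5/3).

u_2 = (5/3, -5/3, 5/3)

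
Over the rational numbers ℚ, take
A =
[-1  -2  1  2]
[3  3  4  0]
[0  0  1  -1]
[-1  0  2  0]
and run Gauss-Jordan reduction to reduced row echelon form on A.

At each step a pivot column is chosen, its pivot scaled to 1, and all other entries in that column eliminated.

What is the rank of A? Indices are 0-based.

pivot(0,0)=-1: scale R0 → (1, 2, -1, -2)
  clear (1,0): R1 −= (3)R0 → (0, -3, 7, 6)
  clear (3,0): R3 −= (-1)R0 → (0, 2, 1, -2)
pivot(1,1)=-3: scale R1 → (0, 1, -7/3, -2)
  clear (0,1): R0 −= (2)R1 → (1, 0, 11/3, 2)
  clear (3,1): R3 −= (2)R1 → (0, 0, 17/3, 2)
pivot(2,2)=1: scale R2 → (0, 0, 1, -1)
  clear (0,2): R0 −= (11/3)R2 → (1, 0, 0, 17/3)
  clear (1,2): R1 −= (-7/3)R2 → (0, 1, 0, -13/3)
  clear (3,2): R3 −= (17/3)R2 → (0, 0, 0, 23/3)
pivot(3,3)=23/3: scale R3 → (0, 0, 0, 1)
  clear (0,3): R0 −= (17/3)R3 → (1, 0, 0, 0)
  clear (1,3): R1 −= (-13/3)R3 → (0, 1, 0, 0)
  clear (2,3): R2 −= (-1)R3 → (0, 0, 1, 0)

rank = 4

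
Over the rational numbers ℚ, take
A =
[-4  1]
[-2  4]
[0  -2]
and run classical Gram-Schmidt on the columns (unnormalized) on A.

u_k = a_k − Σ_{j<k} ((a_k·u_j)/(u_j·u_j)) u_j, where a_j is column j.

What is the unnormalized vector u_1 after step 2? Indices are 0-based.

u_1 = (-7/5, 14/5, -2)

Step 1: u_0 = a_0 = (-4, -2, 0).
Step 2: u_1 = a_1 − (-3/5)·u_0 = (-7/5, 14/5, -2).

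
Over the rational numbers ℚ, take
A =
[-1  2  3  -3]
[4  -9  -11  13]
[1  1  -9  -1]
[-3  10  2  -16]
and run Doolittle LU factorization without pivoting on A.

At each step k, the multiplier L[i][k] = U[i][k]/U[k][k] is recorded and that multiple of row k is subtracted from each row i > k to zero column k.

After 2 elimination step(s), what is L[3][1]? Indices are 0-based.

L[3][1] = -4

[col 0] pivot -1
  R1 -= -4*R0 → (0, -1, 1, 1)  (L[1][0] := -4)
  R2 -= -1*R0 → (0, 3, -6, -4)  (L[2][0] := -1)
  R3 -= 3*R0 → (0, 4, -7, -7)  (L[3][0] := 3)
[col 1] pivot -1
  R2 -= -3*R1 → (0, 0, -3, -1)  (L[2][1] := -3)
  R3 -= -4*R1 → (0, 0, -3, -3)  (L[3][1] := -4)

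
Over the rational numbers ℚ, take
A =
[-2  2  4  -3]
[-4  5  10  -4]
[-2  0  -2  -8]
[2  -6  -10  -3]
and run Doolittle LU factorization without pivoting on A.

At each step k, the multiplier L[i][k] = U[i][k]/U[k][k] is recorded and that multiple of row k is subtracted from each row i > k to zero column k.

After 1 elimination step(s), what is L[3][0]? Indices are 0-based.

Step 1: pivot at (0,0) is -2.
  row1 ← row1 − (2)·row0  ⇒  L[1][0]=2, U row1=(0, 1, 2, 2)
  row2 ← row2 − (1)·row0  ⇒  L[2][0]=1, U row2=(0, -2, -6, -5)
  row3 ← row3 − (-1)·row0  ⇒  L[3][0]=-1, U row3=(0, -4, -6, -6)

L[3][0] = -1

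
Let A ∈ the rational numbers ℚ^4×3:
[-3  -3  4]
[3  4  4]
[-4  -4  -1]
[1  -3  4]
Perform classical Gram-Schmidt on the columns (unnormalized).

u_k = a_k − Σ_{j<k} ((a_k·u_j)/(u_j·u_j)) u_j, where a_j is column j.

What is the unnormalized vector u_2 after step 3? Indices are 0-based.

u_2 = (458/99, 1208/297, -49/297, 302/297)

Step 1: u_0 = a_0 = (-3, 3, -4, 1).
Step 2: u_1 = a_1 − (34/35)·u_0 = (-3/35, 38/35, -4/35, -139/35).
Step 3: u_2 = a_2 − (8/35)·u_0 − (-206/297)·u_1 = (458/99, 1208/297, -49/297, 302/297).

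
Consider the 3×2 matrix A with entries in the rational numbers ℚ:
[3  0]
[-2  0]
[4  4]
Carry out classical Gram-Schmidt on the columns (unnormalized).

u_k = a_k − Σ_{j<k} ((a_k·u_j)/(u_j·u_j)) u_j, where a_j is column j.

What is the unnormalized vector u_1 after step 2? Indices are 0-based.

Step 1: u_0 = a_0 = (3, -2, 4).
Step 2: u_1 = a_1 − (16/29)·u_0 = (-48/29, 32/29, 52/29).

u_1 = (-48/29, 32/29, 52/29)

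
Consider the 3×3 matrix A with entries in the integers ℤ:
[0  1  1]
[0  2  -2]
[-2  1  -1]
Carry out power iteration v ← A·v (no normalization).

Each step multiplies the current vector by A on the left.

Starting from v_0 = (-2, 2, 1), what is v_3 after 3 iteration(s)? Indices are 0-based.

v_0 = (-2, 2, 1).
v_1 = A·v_0 = (3, 2, 5).
v_2 = A·v_1 = (7, -6, -9).
v_3 = A·v_2 = (-15, 6, -11).

v_3 = (-15, 6, -11)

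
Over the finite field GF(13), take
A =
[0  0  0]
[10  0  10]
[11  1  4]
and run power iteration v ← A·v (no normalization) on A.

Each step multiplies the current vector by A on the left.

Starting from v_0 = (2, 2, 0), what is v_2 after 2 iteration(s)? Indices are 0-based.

v_0 = (2, 2, 0).
v_1 = A·v_0 = (0, 7, 11).
v_2 = A·v_1 = (0, 6, 12).

v_2 = (0, 6, 12)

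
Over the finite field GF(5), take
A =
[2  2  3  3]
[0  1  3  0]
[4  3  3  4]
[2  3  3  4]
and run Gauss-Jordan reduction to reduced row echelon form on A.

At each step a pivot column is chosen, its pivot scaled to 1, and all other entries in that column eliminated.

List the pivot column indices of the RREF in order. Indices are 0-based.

step 1: normalize row 0 (÷2) = (1, 1, 4, 4)
  row 2: subtract 4×row0 = (0, 4, 2, 3)
  row 3: subtract 2×row0 = (0, 1, 0, 1)
step 2: normalize row 1 (÷1) = (0, 1, 3, 0)
  row 0: subtract 1×row1 = (1, 0, 1, 4)
  row 2: subtract 4×row1 = (0, 0, 0, 3)
  row 3: subtract 1×row1 = (0, 0, 2, 1)
step 3: exchange rows 2,3
step 3: normalize row 2 (÷2) = (0, 0, 1, 3)
  row 0: subtract 1×row2 = (1, 0, 0, 1)
  row 1: subtract 3×row2 = (0, 1, 0, 1)
step 4: normalize row 3 (÷3) = (0, 0, 0, 1)
  row 0: subtract 1×row3 = (1, 0, 0, 0)
  row 1: subtract 1×row3 = (0, 1, 0, 0)
  row 2: subtract 3×row3 = (0, 0, 1, 0)

pivot columns: 0, 1, 2, 3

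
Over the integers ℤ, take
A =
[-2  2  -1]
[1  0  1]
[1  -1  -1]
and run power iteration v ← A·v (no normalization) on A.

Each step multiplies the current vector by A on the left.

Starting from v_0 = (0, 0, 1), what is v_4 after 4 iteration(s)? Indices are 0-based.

v_4 = (26, -5, -25)

v_0 = (0, 0, 1).
v_1 = A·v_0 = (-1, 1, -1).
v_2 = A·v_1 = (5, -2, -1).
v_3 = A·v_2 = (-13, 4, 8).
v_4 = A·v_3 = (26, -5, -25).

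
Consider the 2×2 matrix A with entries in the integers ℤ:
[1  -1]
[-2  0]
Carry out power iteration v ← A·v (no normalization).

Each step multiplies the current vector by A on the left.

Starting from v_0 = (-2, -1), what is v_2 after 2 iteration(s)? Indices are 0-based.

v_2 = (-5, 2)

v_0 = (-2, -1).
v_1 = A·v_0 = (-1, 4).
v_2 = A·v_1 = (-5, 2).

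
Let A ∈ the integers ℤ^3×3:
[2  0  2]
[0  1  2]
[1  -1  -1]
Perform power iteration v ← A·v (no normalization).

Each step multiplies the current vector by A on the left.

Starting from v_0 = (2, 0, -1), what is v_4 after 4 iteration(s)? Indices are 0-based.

v_0 = (2, 0, -1).
v_1 = A·v_0 = (2, -2, 3).
v_2 = A·v_1 = (10, 4, 1).
v_3 = A·v_2 = (22, 6, 5).
v_4 = A·v_3 = (54, 16, 11).

v_4 = (54, 16, 11)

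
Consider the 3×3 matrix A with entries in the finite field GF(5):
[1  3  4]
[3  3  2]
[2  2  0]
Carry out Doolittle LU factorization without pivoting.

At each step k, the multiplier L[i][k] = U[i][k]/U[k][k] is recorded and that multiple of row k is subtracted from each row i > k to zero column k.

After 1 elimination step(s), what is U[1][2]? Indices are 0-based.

U[1][2] = 0

[col 0] pivot 1
  R1 -= 3*R0 → (0, 4, 0)  (L[1][0] := 3)
  R2 -= 2*R0 → (0, 1, 2)  (L[2][0] := 2)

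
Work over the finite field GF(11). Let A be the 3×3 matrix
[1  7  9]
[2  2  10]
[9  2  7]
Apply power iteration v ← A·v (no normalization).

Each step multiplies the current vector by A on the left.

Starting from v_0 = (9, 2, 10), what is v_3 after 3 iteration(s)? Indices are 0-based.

v_0 = (9, 2, 10).
v_1 = A·v_0 = (3, 1, 1).
v_2 = A·v_1 = (8, 7, 3).
v_3 = A·v_2 = (7, 5, 8).

v_3 = (7, 5, 8)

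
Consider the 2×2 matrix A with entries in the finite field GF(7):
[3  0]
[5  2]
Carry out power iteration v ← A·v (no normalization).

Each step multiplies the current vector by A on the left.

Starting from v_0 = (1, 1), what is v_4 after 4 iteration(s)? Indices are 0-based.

v_4 = (4, 5)

v_0 = (1, 1).
v_1 = A·v_0 = (3, 0).
v_2 = A·v_1 = (2, 1).
v_3 = A·v_2 = (6, 5).
v_4 = A·v_3 = (4, 5).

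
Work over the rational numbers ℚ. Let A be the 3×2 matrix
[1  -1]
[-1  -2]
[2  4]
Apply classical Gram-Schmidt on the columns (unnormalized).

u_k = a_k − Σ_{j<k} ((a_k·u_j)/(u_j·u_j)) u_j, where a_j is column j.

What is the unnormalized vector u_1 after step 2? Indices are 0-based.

u_1 = (-5/2, -1/2, 1)

Step 1: u_0 = a_0 = (1, -1, 2).
Step 2: u_1 = a_1 − (3/2)·u_0 = (-5/2, -1/2, 1).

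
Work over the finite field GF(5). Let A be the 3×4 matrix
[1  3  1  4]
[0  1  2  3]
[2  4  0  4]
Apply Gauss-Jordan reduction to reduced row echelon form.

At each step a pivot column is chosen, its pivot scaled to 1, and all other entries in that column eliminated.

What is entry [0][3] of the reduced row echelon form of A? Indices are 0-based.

M[0][3] = 0

step 1: normalize row 0 (÷1) = (1, 3, 1, 4)
  row 2: subtract 2×row0 = (0, 3, 3, 1)
step 2: normalize row 1 (÷1) = (0, 1, 2, 3)
  row 0: subtract 3×row1 = (1, 0, 0, 0)
  row 2: subtract 3×row1 = (0, 0, 2, 2)
step 3: normalize row 2 (÷2) = (0, 0, 1, 1)
  row 1: subtract 2×row2 = (0, 1, 0, 1)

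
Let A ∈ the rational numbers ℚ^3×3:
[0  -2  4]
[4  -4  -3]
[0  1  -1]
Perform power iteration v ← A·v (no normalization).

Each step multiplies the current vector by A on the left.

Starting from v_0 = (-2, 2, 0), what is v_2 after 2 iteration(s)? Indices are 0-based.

v_0 = (-2, 2, 0).
v_1 = A·v_0 = (-4, -16, 2).
v_2 = A·v_1 = (40, 42, -18).

v_2 = (40, 42, -18)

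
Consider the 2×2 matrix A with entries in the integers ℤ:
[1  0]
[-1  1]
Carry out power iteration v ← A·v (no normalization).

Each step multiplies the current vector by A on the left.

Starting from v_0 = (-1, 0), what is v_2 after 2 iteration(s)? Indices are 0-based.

v_0 = (-1, 0).
v_1 = A·v_0 = (-1, 1).
v_2 = A·v_1 = (-1, 2).

v_2 = (-1, 2)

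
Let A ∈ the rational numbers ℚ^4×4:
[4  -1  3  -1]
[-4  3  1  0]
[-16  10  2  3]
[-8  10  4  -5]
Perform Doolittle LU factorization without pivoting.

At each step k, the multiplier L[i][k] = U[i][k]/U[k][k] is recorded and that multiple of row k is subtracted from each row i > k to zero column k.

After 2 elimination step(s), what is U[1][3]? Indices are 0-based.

Step 1: pivot at (0,0) is 4.
  row1 ← row1 − (-1)·row0  ⇒  L[1][0]=-1, U row1=(0, 2, 4, -1)
  row2 ← row2 − (-4)·row0  ⇒  L[2][0]=-4, U row2=(0, 6, 14, -1)
  row3 ← row3 − (-2)·row0  ⇒  L[3][0]=-2, U row3=(0, 8, 10, -7)
Step 2: pivot at (1,1) is 2.
  row2 ← row2 − (3)·row1  ⇒  L[2][1]=3, U row2=(0, 0, 2, 2)
  row3 ← row3 − (4)·row1  ⇒  L[3][1]=4, U row3=(0, 0, -6, -3)

U[1][3] = -1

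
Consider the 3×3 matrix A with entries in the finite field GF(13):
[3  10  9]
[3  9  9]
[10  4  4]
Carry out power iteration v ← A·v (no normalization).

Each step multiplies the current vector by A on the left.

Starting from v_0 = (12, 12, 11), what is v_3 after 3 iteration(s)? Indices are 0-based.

v_0 = (12, 12, 11).
v_1 = A·v_0 = (8, 9, 4).
v_2 = A·v_1 = (7, 11, 2).
v_3 = A·v_2 = (6, 8, 5).

v_3 = (6, 8, 5)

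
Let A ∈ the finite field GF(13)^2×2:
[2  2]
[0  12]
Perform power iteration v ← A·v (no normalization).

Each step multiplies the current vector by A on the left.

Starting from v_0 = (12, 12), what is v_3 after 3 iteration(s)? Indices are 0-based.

v_0 = (12, 12).
v_1 = A·v_0 = (9, 1).
v_2 = A·v_1 = (7, 12).
v_3 = A·v_2 = (12, 1).

v_3 = (12, 1)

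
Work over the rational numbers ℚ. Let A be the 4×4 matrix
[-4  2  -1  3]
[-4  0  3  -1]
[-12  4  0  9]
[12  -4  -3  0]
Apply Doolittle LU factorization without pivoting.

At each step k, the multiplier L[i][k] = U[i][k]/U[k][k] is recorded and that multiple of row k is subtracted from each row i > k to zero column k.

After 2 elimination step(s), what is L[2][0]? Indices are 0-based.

L[2][0] = 3

Step 1: pivot at (0,0) is -4.
  row1 ← row1 − (1)·row0  ⇒  L[1][0]=1, U row1=(0, -2, 4, -4)
  row2 ← row2 − (3)·row0  ⇒  L[2][0]=3, U row2=(0, -2, 3, 0)
  row3 ← row3 − (-3)·row0  ⇒  L[3][0]=-3, U row3=(0, 2, -6, 9)
Step 2: pivot at (1,1) is -2.
  row2 ← row2 − (1)·row1  ⇒  L[2][1]=1, U row2=(0, 0, -1, 4)
  row3 ← row3 − (-1)·row1  ⇒  L[3][1]=-1, U row3=(0, 0, -2, 5)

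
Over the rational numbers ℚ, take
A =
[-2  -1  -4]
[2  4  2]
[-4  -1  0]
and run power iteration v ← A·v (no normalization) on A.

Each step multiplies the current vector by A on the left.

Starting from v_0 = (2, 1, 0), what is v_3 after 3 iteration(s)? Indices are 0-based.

v_0 = (2, 1, 0).
v_1 = A·v_0 = (-5, 8, -9).
v_2 = A·v_1 = (38, 4, 12).
v_3 = A·v_2 = (-128, 116, -156).

v_3 = (-128, 116, -156)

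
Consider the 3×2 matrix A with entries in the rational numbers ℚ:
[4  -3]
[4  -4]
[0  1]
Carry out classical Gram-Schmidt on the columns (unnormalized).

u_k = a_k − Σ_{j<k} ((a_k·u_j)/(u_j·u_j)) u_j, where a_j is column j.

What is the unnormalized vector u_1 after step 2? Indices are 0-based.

Step 1: u_0 = a_0 = (4, 4, 0).
Step 2: u_1 = a_1 − (-7/8)·u_0 = (1/2, -1/2, 1).

u_1 = (1/2, -1/2, 1)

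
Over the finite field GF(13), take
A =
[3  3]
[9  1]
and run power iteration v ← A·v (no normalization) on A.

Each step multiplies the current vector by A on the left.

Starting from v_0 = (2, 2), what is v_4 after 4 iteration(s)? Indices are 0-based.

v_4 = (0, 7)

v_0 = (2, 2).
v_1 = A·v_0 = (12, 7).
v_2 = A·v_1 = (5, 11).
v_3 = A·v_2 = (9, 4).
v_4 = A·v_3 = (0, 7).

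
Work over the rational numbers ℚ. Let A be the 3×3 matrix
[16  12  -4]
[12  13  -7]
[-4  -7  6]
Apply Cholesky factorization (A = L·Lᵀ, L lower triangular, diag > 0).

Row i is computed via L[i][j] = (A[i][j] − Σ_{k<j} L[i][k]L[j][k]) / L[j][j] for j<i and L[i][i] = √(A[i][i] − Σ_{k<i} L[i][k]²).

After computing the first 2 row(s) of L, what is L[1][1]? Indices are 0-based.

Step 1: L[0][0] = √(16) = 4.
  L[1][0] = (12) / L[0][0] = 3.
Step 2: L[1][1] = √(4) = 2.

L[1][1] = 2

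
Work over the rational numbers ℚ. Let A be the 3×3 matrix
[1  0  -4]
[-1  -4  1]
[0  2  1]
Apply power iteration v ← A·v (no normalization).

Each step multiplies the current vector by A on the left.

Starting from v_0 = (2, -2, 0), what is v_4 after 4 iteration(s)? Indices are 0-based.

v_0 = (2, -2, 0).
v_1 = A·v_0 = (2, 6, -4).
v_2 = A·v_1 = (18, -30, 8).
v_3 = A·v_2 = (-14, 110, -52).
v_4 = A·v_3 = (194, -478, 168).

v_4 = (194, -478, 168)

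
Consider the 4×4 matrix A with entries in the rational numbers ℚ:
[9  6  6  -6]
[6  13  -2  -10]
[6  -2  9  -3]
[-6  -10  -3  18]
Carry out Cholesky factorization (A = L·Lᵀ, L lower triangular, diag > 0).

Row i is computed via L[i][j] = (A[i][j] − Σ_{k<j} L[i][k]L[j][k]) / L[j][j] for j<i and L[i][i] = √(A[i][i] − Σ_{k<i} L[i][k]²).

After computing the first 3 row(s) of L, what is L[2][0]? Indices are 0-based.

Step 1: L[0][0] = √(9) = 3.
  L[1][0] = (6) / L[0][0] = 2.
Step 2: L[1][1] = √(9) = 3.
  L[2][0] = (6) / L[0][0] = 2.
  L[2][1] = (-6) / L[1][1] = -2.
Step 3: L[2][2] = √(1) = 1.

L[2][0] = 2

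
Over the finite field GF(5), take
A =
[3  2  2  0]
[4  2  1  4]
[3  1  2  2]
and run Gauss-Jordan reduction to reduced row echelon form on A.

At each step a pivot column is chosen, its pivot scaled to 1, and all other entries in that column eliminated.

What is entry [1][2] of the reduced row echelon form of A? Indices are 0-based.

M[1][2] = 0

pivot(0,0)=3: scale R0 → (1, 4, 4, 0)
  clear (1,0): R1 −= (4)R0 → (0, 1, 0, 4)
  clear (2,0): R2 −= (3)R0 → (0, 4, 0, 2)
pivot(1,1)=1: scale R1 → (0, 1, 0, 4)
  clear (0,1): R0 −= (4)R1 → (1, 0, 4, 4)
  clear (2,1): R2 −= (4)R1 → (0, 0, 0, 1)
col 2: no nonzero at/below row 2; advance.
pivot(2,3)=1: scale R2 → (0, 0, 0, 1)
  clear (0,3): R0 −= (4)R2 → (1, 0, 4, 0)
  clear (1,3): R1 −= (4)R2 → (0, 1, 0, 0)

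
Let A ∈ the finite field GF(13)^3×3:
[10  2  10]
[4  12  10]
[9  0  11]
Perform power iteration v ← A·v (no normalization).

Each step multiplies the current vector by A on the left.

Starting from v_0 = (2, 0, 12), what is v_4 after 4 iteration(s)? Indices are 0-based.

v_0 = (2, 0, 12).
v_1 = A·v_0 = (10, 11, 7).
v_2 = A·v_1 = (10, 8, 11).
v_3 = A·v_2 = (5, 12, 3).
v_4 = A·v_3 = (0, 12, 0).

v_4 = (0, 12, 0)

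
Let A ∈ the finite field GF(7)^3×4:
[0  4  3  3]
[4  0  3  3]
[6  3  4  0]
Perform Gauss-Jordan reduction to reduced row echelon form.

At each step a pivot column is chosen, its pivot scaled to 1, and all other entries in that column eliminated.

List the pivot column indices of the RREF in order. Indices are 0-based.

[1] R0 <-> R1
[1] R0 /= 4  ⇒  (1, 0, 6, 6)
     R2 -= 6·R0  ⇒  (0, 3, 3, 6)
[2] R1 /= 4  ⇒  (0, 1, 6, 6)
     R2 -= 3·R1  ⇒  (0, 0, 6, 2)
[3] R2 /= 6  ⇒  (0, 0, 1, 5)
     R0 -= 6·R2  ⇒  (1, 0, 0, 4)
     R1 -= 6·R2  ⇒  (0, 1, 0, 4)

pivot columns: 0, 1, 2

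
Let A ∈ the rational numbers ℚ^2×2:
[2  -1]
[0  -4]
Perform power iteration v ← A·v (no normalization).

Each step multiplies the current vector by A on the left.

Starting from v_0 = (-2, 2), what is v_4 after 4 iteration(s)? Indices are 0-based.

v_0 = (-2, 2).
v_1 = A·v_0 = (-6, -8).
v_2 = A·v_1 = (-4, 32).
v_3 = A·v_2 = (-40, -128).
v_4 = A·v_3 = (48, 512).

v_4 = (48, 512)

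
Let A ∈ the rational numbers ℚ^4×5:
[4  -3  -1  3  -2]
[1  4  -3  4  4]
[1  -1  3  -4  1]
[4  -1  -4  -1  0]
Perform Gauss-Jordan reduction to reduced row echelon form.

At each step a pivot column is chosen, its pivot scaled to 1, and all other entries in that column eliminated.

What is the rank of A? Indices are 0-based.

rank = 4

step 1: normalize row 0 (÷4) = (1, -3/4, -1/4, 3/4, -1/2)
  row 1: subtract 1×row0 = (0, 19/4, -11/4, 13/4, 9/2)
  row 2: subtract 1×row0 = (0, -1/4, 13/4, -19/4, 3/2)
  row 3: subtract 4×row0 = (0, 2, -3, -4, 2)
step 2: normalize row 1 (÷19/4) = (0, 1, -11/19, 13/19, 18/19)
  row 0: subtract -3/4×row1 = (1, 0, -13/19, 24/19, 4/19)
  row 2: subtract -1/4×row1 = (0, 0, 59/19, -87/19, 33/19)
  row 3: subtract 2×row1 = (0, 0, -35/19, -102/19, 2/19)
step 3: normalize row 2 (÷59/19) = (0, 0, 1, -87/59, 33/59)
  row 0: subtract -13/19×row2 = (1, 0, 0, 15/59, 35/59)
  row 1: subtract -11/19×row2 = (0, 1, 0, -10/59, 75/59)
  row 3: subtract -35/19×row2 = (0, 0, 0, -477/59, 67/59)
step 4: normalize row 3 (÷-477/59) = (0, 0, 0, 1, -67/477)
  row 0: subtract 15/59×row3 = (1, 0, 0, 0, 100/159)
  row 1: subtract -10/59×row3 = (0, 1, 0, 0, 595/477)
  row 2: subtract -87/59×row3 = (0, 0, 1, 0, 56/159)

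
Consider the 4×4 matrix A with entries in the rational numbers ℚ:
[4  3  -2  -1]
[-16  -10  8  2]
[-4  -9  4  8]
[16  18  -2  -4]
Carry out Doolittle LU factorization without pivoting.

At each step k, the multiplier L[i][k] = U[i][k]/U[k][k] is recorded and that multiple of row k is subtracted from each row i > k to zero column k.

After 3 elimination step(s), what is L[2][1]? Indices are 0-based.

Step 1: pivot at (0,0) is 4.
  row1 ← row1 − (-4)·row0  ⇒  L[1][0]=-4, U row1=(0, 2, 0, -2)
  row2 ← row2 − (-1)·row0  ⇒  L[2][0]=-1, U row2=(0, -6, 2, 7)
  row3 ← row3 − (4)·row0  ⇒  L[3][0]=4, U row3=(0, 6, 6, 0)
Step 2: pivot at (1,1) is 2.
  row2 ← row2 − (-3)·row1  ⇒  L[2][1]=-3, U row2=(0, 0, 2, 1)
  row3 ← row3 − (3)·row1  ⇒  L[3][1]=3, U row3=(0, 0, 6, 6)
Step 3: pivot at (2,2) is 2.
  row3 ← row3 − (3)·row2  ⇒  L[3][2]=3, U row3=(0, 0, 0, 3)

L[2][1] = -3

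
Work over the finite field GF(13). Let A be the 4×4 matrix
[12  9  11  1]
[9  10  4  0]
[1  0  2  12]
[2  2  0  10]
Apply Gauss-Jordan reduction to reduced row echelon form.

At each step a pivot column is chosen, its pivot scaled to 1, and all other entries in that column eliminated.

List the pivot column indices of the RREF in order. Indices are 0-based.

[1] R0 /= 12  ⇒  (1, 4, 2, 12)
     R1 -= 9·R0  ⇒  (0, 0, 12, 9)
     R2 -= 1·R0  ⇒  (0, 9, 0, 0)
     R3 -= 2·R0  ⇒  (0, 7, 9, 12)
[2] R1 <-> R2
[2] R1 /= 9  ⇒  (0, 1, 0, 0)
     R0 -= 4·R1  ⇒  (1, 0, 2, 12)
     R3 -= 7·R1  ⇒  (0, 0, 9, 12)
[3] R2 /= 12  ⇒  (0, 0, 1, 4)
     R0 -= 2·R2  ⇒  (1, 0, 0, 4)
     R3 -= 9·R2  ⇒  (0, 0, 0, 2)
[4] R3 /= 2  ⇒  (0, 0, 0, 1)
     R0 -= 4·R3  ⇒  (1, 0, 0, 0)
     R2 -= 4·R3  ⇒  (0, 0, 1, 0)

pivot columns: 0, 1, 2, 3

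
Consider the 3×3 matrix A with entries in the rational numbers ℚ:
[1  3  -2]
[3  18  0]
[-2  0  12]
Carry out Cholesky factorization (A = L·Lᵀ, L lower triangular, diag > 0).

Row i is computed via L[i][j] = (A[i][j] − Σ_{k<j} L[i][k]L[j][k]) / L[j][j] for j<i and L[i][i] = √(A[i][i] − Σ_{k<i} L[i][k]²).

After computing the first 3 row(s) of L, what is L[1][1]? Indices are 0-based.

Step 1: L[0][0] = √(1) = 1.
  L[1][0] = (3) / L[0][0] = 3.
Step 2: L[1][1] = √(9) = 3.
  L[2][0] = (-2) / L[0][0] = -2.
  L[2][1] = (6) / L[1][1] = 2.
Step 3: L[2][2] = √(4) = 2.

L[1][1] = 3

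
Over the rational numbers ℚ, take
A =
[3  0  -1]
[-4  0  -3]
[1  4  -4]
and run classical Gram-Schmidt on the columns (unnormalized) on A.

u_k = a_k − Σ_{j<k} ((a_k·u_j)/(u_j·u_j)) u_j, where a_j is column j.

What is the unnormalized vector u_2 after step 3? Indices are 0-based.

u_2 = (-52/25, -39/25, 0)

Step 1: u_0 = a_0 = (3, -4, 1).
Step 2: u_1 = a_1 − (2/13)·u_0 = (-6/13, 8/13, 50/13).
Step 3: u_2 = a_2 − (5/26)·u_0 − (-109/100)·u_1 = (-52/25, -39/25, 0).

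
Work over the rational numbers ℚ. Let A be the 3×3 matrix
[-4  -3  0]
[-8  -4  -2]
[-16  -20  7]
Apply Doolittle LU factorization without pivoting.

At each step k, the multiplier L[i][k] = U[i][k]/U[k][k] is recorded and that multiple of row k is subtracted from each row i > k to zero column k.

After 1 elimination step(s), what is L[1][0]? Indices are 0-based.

L[1][0] = 2

k=0: U[0][0]=-4
  eliminate (1,0): mult=2, new row 1: (0, 2, -2); set L[1][0]=2
  eliminate (2,0): mult=4, new row 2: (0, -8, 7); set L[2][0]=4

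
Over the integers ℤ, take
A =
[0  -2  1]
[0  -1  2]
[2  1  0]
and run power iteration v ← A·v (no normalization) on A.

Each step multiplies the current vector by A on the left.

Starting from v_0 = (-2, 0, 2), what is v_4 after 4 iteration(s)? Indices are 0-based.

v_0 = (-2, 0, 2).
v_1 = A·v_0 = (2, 4, -4).
v_2 = A·v_1 = (-12, -12, 8).
v_3 = A·v_2 = (32, 28, -36).
v_4 = A·v_3 = (-92, -100, 92).

v_4 = (-92, -100, 92)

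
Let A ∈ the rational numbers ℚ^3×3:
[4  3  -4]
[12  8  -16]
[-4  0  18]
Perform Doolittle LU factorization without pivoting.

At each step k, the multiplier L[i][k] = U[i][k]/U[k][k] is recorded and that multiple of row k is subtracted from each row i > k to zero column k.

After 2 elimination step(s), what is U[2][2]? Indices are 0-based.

k=0: U[0][0]=4
  eliminate (1,0): mult=3, new row 1: (0, -1, -4); set L[1][0]=3
  eliminate (2,0): mult=-1, new row 2: (0, 3, 14); set L[2][0]=-1
k=1: U[1][1]=-1
  eliminate (2,1): mult=-3, new row 2: (0, 0, 2); set L[2][1]=-3

U[2][2] = 2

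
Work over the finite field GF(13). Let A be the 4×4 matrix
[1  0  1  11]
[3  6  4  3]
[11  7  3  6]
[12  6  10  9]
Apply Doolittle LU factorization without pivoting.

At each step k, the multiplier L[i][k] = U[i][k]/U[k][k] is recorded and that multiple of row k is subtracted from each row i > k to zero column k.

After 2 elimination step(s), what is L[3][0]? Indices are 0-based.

L[3][0] = 12

[col 0] pivot 1
  R1 -= 3*R0 → (0, 6, 1, 9)  (L[1][0] := 3)
  R2 -= 11*R0 → (0, 7, 5, 2)  (L[2][0] := 11)
  R3 -= 12*R0 → (0, 6, 11, 7)  (L[3][0] := 12)
[col 1] pivot 6
  R2 -= 12*R1 → (0, 0, 6, 11)  (L[2][1] := 12)
  R3 -= 1*R1 → (0, 0, 10, 11)  (L[3][1] := 1)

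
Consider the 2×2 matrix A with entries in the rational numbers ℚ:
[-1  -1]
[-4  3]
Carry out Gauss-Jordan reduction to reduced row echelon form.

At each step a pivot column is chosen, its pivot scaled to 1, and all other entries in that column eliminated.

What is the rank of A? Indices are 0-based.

rank = 2

step 1: normalize row 0 (÷-1) = (1, 1)
  row 1: subtract -4×row0 = (0, 7)
step 2: normalize row 1 (÷7) = (0, 1)
  row 0: subtract 1×row1 = (1, 0)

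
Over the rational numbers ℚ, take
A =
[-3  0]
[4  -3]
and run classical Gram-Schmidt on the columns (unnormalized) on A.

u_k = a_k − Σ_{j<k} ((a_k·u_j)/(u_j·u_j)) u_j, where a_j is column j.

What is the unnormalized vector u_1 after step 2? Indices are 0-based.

u_1 = (-36/25, -27/25)

Step 1: u_0 = a_0 = (-3, 4).
Step 2: u_1 = a_1 − (-12/25)·u_0 = (-36/25, -27/25).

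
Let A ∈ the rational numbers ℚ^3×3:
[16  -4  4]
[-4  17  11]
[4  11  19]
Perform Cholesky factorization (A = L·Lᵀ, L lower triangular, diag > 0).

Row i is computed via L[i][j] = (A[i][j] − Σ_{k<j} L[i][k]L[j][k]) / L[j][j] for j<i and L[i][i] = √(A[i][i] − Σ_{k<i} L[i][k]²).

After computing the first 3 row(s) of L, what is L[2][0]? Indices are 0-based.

Step 1: L[0][0] = √(16) = 4.
  L[1][0] = (-4) / L[0][0] = -1.
Step 2: L[1][1] = √(16) = 4.
  L[2][0] = (4) / L[0][0] = 1.
  L[2][1] = (12) / L[1][1] = 3.
Step 3: L[2][2] = √(9) = 3.

L[2][0] = 1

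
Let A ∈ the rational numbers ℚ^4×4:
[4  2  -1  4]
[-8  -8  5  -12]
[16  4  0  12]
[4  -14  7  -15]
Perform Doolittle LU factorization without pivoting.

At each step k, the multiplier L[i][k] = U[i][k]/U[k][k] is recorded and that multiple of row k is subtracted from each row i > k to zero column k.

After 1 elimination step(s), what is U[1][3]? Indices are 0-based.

[col 0] pivot 4
  R1 -= -2*R0 → (0, -4, 3, -4)  (L[1][0] := -2)
  R2 -= 4*R0 → (0, -4, 4, -4)  (L[2][0] := 4)
  R3 -= 1*R0 → (0, -16, 8, -19)  (L[3][0] := 1)

U[1][3] = -4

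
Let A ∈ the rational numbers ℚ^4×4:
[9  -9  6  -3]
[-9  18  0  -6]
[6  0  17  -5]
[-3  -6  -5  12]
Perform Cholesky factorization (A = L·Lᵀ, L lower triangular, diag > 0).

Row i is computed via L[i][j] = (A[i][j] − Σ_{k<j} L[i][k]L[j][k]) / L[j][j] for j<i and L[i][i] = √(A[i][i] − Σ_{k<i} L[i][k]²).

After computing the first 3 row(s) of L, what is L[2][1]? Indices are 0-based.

L[2][1] = 2

Step 1: L[0][0] = √(9) = 3.
  L[1][0] = (-9) / L[0][0] = -3.
Step 2: L[1][1] = √(9) = 3.
  L[2][0] = (6) / L[0][0] = 2.
  L[2][1] = (6) / L[1][1] = 2.
Step 3: L[2][2] = √(9) = 3.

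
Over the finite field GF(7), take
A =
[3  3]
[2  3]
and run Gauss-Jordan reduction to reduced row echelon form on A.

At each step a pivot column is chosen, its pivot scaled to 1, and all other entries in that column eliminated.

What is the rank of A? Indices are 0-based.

rank = 2

[1] R0 /= 3  ⇒  (1, 1)
     R1 -= 2·R0  ⇒  (0, 1)
[2] R1 /= 1  ⇒  (0, 1)
     R0 -= 1·R1  ⇒  (1, 0)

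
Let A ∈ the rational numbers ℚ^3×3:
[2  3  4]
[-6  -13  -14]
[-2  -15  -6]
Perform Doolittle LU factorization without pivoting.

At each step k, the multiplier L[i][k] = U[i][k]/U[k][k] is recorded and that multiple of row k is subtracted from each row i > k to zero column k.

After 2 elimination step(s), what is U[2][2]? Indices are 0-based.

Step 1: pivot at (0,0) is 2.
  row1 ← row1 − (-3)·row0  ⇒  L[1][0]=-3, U row1=(0, -4, -2)
  row2 ← row2 − (-1)·row0  ⇒  L[2][0]=-1, U row2=(0, -12, -2)
Step 2: pivot at (1,1) is -4.
  row2 ← row2 − (3)·row1  ⇒  L[2][1]=3, U row2=(0, 0, 4)

U[2][2] = 4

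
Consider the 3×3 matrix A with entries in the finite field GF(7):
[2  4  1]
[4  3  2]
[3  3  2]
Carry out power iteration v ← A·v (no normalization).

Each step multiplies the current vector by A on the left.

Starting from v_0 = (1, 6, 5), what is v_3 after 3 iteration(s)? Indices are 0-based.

v_3 = (1, 6, 2)

v_0 = (1, 6, 5).
v_1 = A·v_0 = (3, 4, 3).
v_2 = A·v_1 = (4, 2, 6).
v_3 = A·v_2 = (1, 6, 2).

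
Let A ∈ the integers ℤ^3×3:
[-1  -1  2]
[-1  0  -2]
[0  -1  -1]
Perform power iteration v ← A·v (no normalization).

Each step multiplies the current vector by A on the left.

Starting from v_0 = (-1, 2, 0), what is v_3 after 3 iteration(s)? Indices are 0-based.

v_0 = (-1, 2, 0).
v_1 = A·v_0 = (-1, 1, -2).
v_2 = A·v_1 = (-4, 5, 1).
v_3 = A·v_2 = (1, 2, -6).

v_3 = (1, 2, -6)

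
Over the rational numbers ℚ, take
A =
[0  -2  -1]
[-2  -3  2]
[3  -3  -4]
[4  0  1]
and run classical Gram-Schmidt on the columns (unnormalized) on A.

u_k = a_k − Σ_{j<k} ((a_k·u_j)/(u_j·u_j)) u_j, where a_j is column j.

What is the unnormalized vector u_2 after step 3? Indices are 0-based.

Step 1: u_0 = a_0 = (0, -2, 3, 4).
Step 2: u_1 = a_1 − (-3/29)·u_0 = (-2, -93/29, -78/29, 12/29).
Step 3: u_2 = a_2 − (-12/29)·u_0 − (196/629)·u_1 = (-237/629, 1366/629, -1208/629, 1589/629).

u_2 = (-237/629, 1366/629, -1208/629, 1589/629)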